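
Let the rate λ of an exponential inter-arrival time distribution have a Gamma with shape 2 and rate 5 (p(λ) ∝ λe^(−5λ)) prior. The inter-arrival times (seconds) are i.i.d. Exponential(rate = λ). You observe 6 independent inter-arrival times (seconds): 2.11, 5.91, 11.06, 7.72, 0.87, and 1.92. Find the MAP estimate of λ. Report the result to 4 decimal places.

The Exponential(rate=λ) likelihood is ∝ λ^n e^(−λΣtᵢ). Here n = 6 and Σtᵢ = 2.11 + 5.91 + 11.06 + 7.72 + 0.87 + 1.92 = 29.59.
Posterior ∝ λe^(−5λ) · λ^6e^(−29.59λ) = λ^7e^(−34.59λ), i.e. Gamma(8, 34.59).
Mode = (a−1)/b = 7/34.59 ≈ 0.2024.

λ̂_MAP = 0.2024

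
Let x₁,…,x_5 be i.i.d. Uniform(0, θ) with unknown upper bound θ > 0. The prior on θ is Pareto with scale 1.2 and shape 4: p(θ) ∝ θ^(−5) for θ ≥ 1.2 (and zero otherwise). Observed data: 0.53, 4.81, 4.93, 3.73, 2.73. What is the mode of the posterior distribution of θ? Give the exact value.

θ̂_MAP = 4.93

The Uniform(0, θ) likelihood is θ^(−n) for θ ≥ max(xᵢ), zero otherwise. Here max(xᵢ) = 4.93.
Posterior ∝ θ^(−5) · θ^(−5) = θ^(−10) on θ ≥ max(1.2, 4.93) = 4.93.
This density is strictly decreasing in θ, so the posterior mode lies at the lower boundary of the support.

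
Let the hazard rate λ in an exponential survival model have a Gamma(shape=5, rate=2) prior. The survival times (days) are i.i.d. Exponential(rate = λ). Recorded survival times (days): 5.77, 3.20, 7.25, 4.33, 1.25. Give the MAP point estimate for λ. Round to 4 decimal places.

The Exponential(rate=λ) likelihood is ∝ λ^n e^(−λΣtᵢ). Here n = 5 and Σtᵢ = 5.77 + 3.20 + 7.25 + 4.33 + 1.25 = 21.80.
Posterior ∝ λ^4e^(−2λ) · λ^5e^(−21.80λ) = λ^9e^(−23.80λ), i.e. Gamma(10, 23.80).
Mode = (a−1)/b = 9/23.80 ≈ 0.3782.

λ̂_MAP = 0.3782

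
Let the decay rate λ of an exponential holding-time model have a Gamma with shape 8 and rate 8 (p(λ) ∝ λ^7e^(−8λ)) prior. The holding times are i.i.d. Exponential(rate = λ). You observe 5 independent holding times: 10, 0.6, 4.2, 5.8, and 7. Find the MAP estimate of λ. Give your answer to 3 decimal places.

The Exponential(rate=λ) likelihood is ∝ λ^n e^(−λΣtᵢ). Here n = 5 and Σtᵢ = 10 + 0.6 + 4.2 + 5.8 + 7 = 27.6.
Posterior ∝ λ^7e^(−8λ) · λ^5e^(−27.6λ) = λ^12e^(−35.6λ), i.e. Gamma(13, 35.6).
Mode = (a−1)/b = 12/35.6 ≈ 0.337.

λ̂_MAP = 0.337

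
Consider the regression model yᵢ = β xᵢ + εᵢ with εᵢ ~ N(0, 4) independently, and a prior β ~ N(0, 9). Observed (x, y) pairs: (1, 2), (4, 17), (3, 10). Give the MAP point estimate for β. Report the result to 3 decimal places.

β̂_MAP = 3.782

log p(β | y) = −Σ(yᵢ − βxᵢ)²/(2·4) − β²/(2·9) + const.
Setting the derivative to zero: Σxᵢ(yᵢ − βxᵢ)/4 − β/9 = 0, so β = Σxᵢyᵢ / (Σxᵢ² + σ²/τ²).
Σxᵢyᵢ = 1·2 + 4·17 + 3·10 = 100; Σxᵢ² = 26; σ²/τ² = 4/9.
β̂_MAP = 100 / (26 + 4/9) = 100/(238/9) = 450/119 ≈ 3.782.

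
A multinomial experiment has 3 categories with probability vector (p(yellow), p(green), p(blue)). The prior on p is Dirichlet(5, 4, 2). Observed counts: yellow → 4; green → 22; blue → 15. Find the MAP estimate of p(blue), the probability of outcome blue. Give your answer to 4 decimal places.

MAP estimate of p(blue) = 0.3265

The posterior is Dirichlet(αᵢ + nᵢ) = Dirichlet(9, 26, 17).
For a Dirichlet(a₁,…,a_K) with all aᵢ > 1, the mode has j-th component (aⱼ − 1)/(Σaᵢ − K).
Here Σaᵢ = 52 and K = 3, so p(blue) = (17 − 1)/(52 − 3) = 16/49 ≈ 0.3265.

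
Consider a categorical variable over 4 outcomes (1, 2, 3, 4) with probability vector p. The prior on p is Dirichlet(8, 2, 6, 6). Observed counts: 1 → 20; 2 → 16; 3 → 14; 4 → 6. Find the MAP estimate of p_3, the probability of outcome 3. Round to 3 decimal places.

The posterior is Dirichlet(αᵢ + nᵢ) = Dirichlet(28, 18, 20, 12).
For a Dirichlet(a₁,…,a_K) with all aᵢ > 1, the mode has j-th component (aⱼ − 1)/(Σaᵢ − K).
Here Σaᵢ = 78 and K = 4, so p_3 = (20 − 1)/(78 − 4) = 19/74 ≈ 0.257.

MAP estimate: 0.257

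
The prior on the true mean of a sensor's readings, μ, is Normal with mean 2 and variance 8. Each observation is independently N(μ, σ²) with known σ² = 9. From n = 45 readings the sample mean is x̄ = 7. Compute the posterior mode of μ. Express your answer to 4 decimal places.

μ̂_MAP = 6.8780

n = 45, x̄ = 7.
For a Normal prior and Normal likelihood with known variance, the posterior is Normal; its mode equals its mean, the precision-weighted average.
Prior precision 1/σ₀² = 1/8 = 0.125; data precision n/σ² = 45/9 = 5.
μ̂ = (0.125·2 + 5·7) / (0.125 + 5) = 35.25/5.125 = 282/41 ≈ 6.8780.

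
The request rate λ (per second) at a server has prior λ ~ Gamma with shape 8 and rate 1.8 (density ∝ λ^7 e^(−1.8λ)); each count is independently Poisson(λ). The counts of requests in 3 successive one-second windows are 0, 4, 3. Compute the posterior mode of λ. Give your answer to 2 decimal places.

λ̂_MAP = 2.92

Σxᵢ = 0+4+3 = 7, with n = 3.
Posterior ∝ λ^7e^(−1.8λ) · λ^7e^(−3λ) = λ^14e^(−4.8λ), i.e. Gamma(shape=15, rate=4.8).
The mode of a Gamma(a, b) with a ≥ 1 (shape–rate) is (a−1)/b = 14/4.8 ≈ 2.92.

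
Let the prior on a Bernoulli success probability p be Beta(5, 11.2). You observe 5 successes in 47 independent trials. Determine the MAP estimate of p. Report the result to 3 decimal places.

Prior: Beta(5, 11.2).
Data: 5 successes in 47 trials. The binomial likelihood contributes p^5(1−p)^42, so the posterior is Beta(5+5, 11.2+42) = Beta(10, 53.2).
For Beta(a, b) with a, b > 1 the mode is (a−1)/(a+b−2) = 9/61.2 ≈ 0.147.

p̂_MAP = 0.147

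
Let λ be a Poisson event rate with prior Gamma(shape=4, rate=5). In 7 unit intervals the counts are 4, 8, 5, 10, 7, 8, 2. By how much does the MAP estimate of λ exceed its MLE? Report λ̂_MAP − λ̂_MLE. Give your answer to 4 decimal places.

Σxᵢ = 44. Posterior is Gamma(48, 12); MAP = (48−1)/12 = 47/12 ≈ 3.91667.
MLE = x̄ = 44/7 ≈ 6.28571.
Difference = 47/12 − 44/7 = -199/84 ≈ -2.3690.

MAP − MLE = -2.3690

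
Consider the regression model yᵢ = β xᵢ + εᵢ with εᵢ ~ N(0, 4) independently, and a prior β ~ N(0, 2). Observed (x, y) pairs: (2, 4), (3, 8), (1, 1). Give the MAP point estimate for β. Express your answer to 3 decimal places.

β̂_MAP = 2.063

log p(β | y) = −Σ(yᵢ − βxᵢ)²/(2·4) − β²/(2·2) + const.
Setting the derivative to zero: Σxᵢ(yᵢ − βxᵢ)/4 − β/2 = 0, so β = Σxᵢyᵢ / (Σxᵢ² + σ²/τ²).
Σxᵢyᵢ = 2·4 + 3·8 + 1·1 = 33; Σxᵢ² = 14; σ²/τ² = 2.
β̂_MAP = 33 / (14 + 2) = 33/16 ≈ 2.063.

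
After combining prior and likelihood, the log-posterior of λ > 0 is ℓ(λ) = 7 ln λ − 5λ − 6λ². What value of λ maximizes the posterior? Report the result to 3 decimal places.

ℓ'(λ) = 7/λ − 5 − 12λ. Setting this to zero and multiplying by λ: 12λ² + 5λ − 7 = 0.
λ = (−5 + √(5² + 4·12·7)) / (2·12) = (−5 + √361) / 24 = (−5 + 19)/24 = 7/12.
ℓ''(λ) = −7/λ² − 12 < 0, confirming a maximum.

λ̂_MAP = 0.583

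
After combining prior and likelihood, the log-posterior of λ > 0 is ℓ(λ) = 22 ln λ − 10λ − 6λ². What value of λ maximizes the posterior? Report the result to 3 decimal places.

ℓ'(λ) = 22/λ − 10 − 12λ. Setting this to zero and multiplying by λ: 12λ² + 10λ − 22 = 0.
λ = (−10 + √(10² + 4·12·22)) / (2·12) = (−10 + √1156) / 24 = (−10 + 34)/24 = 1.
ℓ''(λ) = −22/λ² − 12 < 0, confirming a maximum.

λ̂_MAP = 1.000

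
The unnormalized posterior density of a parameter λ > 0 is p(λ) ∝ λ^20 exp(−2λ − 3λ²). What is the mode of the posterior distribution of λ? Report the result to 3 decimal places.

ℓ'(λ) = 20/λ − 2 − 6λ. Setting this to zero and multiplying by λ: 6λ² + 2λ − 20 = 0.
λ = (−2 + √(2² + 4·6·20)) / (2·6) = (−2 + √484) / 12 = (−2 + 22)/12 = 5/3.
ℓ''(λ) = −20/λ² − 6 < 0, confirming a maximum.

λ̂_MAP = 1.667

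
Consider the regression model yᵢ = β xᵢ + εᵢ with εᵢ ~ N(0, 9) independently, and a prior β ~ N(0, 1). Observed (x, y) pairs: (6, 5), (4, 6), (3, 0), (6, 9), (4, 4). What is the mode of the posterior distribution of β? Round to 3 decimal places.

β̂_MAP = 1.016

log p(β | y) = −Σ(yᵢ − βxᵢ)²/(2·9) − β²/(2·1) + const.
Setting the derivative to zero: Σxᵢ(yᵢ − βxᵢ)/9 − β/1 = 0, so β = Σxᵢyᵢ / (Σxᵢ² + σ²/τ²).
Σxᵢyᵢ = 6·5 + 4·6 + 3·0 + 6·9 + 4·4 = 124; Σxᵢ² = 113; σ²/τ² = 9.
β̂_MAP = 124 / (113 + 9) = 124/122 ≈ 1.016.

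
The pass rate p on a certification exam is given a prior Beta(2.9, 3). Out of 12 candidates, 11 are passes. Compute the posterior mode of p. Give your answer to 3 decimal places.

p̂_MAP = 0.811

Prior: Beta(2.9, 3).
Data: 11 successes in 12 trials. The binomial likelihood contributes p^11(1−p)^1, so the posterior is Beta(2.9+11, 3+1) = Beta(13.9, 4).
For Beta(a, b) with a, b > 1 the mode is (a−1)/(a+b−2) = 12.9/15.9 ≈ 0.811.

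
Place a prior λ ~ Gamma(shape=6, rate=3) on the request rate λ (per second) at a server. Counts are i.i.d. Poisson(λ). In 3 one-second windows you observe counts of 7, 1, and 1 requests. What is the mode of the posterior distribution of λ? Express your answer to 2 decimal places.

λ̂_MAP = 2.33

Σxᵢ = 7+1+1 = 9, with n = 3.
Posterior ∝ λ^5e^(−3λ) · λ^9e^(−3λ) = λ^14e^(−6λ), i.e. Gamma(shape=15, rate=6).
The mode of a Gamma(a, b) with a ≥ 1 (shape–rate) is (a−1)/b = 14/6 ≈ 2.33.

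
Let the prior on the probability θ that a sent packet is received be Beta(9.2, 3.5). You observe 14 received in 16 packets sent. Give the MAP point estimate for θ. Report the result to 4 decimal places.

Prior: Beta(9.2, 3.5).
Data: 14 successes in 16 trials. The binomial likelihood contributes θ^14(1−θ)^2, so the posterior is Beta(9.2+14, 3.5+2) = Beta(23.2, 5.5).
For Beta(a, b) with a, b > 1 the mode is (a−1)/(a+b−2) = 22.2/26.7 ≈ 0.8315.

θ̂_MAP = 0.8315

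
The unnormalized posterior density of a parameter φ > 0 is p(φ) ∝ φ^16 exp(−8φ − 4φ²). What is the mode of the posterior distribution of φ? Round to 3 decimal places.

φ̂_MAP = 1.000

ℓ'(φ) = 16/φ − 8 − 8φ. Setting this to zero and multiplying by φ: 8φ² + 8φ − 16 = 0.
φ = (−8 + √(8² + 4·8·16)) / (2·8) = (−8 + √576) / 16 = (−8 + 24)/16 = 1.
ℓ''(φ) = −16/φ² − 8 < 0, confirming a maximum.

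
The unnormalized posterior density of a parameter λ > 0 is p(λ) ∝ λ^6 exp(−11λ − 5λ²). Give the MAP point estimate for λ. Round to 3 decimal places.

λ̂_MAP = 0.400

ℓ'(λ) = 6/λ − 11 − 10λ. Setting this to zero and multiplying by λ: 10λ² + 11λ − 6 = 0.
λ = (−11 + √(11² + 4·10·6)) / (2·10) = (−11 + √361) / 20 = (−11 + 19)/20 = 2/5.
ℓ''(λ) = −6/λ² − 10 < 0, confirming a maximum.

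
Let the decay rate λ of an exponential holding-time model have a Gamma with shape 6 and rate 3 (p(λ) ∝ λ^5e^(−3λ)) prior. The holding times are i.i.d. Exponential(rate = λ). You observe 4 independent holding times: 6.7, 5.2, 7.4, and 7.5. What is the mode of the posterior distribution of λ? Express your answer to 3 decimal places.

The Exponential(rate=λ) likelihood is ∝ λ^n e^(−λΣtᵢ). Here n = 4 and Σtᵢ = 6.7 + 5.2 + 7.4 + 7.5 = 26.8.
Posterior ∝ λ^5e^(−3λ) · λ^4e^(−26.8λ) = λ^9e^(−29.8λ), i.e. Gamma(10, 29.8).
Mode = (a−1)/b = 9/29.8 ≈ 0.302.

λ̂_MAP = 0.302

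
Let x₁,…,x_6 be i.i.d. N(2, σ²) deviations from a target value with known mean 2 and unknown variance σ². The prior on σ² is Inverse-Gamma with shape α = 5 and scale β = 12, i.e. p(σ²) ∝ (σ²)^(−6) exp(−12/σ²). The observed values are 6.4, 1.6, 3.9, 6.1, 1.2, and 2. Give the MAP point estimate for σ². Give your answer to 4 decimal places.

Sum of squared deviations about the known mean: SS = (6.4−2)² + (1.6−2)² + (3.9−2)² + (6.1−2)² + (1.2−2)² + (2−2)² = 40.58.
The Normal likelihood contributes (σ²)^(−n/2) exp(−SS/(2σ²)), so the posterior is Inverse-Gamma(α + n/2, β + SS/2) = Inverse-Gamma(8, 32.29).
The mode of Inverse-Gamma(a, b) is b/(a+1) = 32.29/9 ≈ 3.5878.

σ̂²_MAP = 3.5878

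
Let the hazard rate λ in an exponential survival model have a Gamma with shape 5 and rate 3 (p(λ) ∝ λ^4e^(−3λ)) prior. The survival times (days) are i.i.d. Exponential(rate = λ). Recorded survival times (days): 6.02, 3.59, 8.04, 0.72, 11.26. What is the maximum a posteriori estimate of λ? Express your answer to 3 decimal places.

The Exponential(rate=λ) likelihood is ∝ λ^n e^(−λΣtᵢ). Here n = 5 and Σtᵢ = 6.02 + 3.59 + 8.04 + 0.72 + 11.26 = 29.63.
Posterior ∝ λ^4e^(−3λ) · λ^5e^(−29.63λ) = λ^9e^(−32.63λ), i.e. Gamma(10, 32.63).
Mode = (a−1)/b = 9/32.63 ≈ 0.276.

λ̂_MAP = 0.276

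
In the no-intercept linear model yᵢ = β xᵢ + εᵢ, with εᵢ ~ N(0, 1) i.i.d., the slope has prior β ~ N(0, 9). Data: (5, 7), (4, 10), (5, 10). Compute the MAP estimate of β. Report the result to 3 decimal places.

log p(β | y) = −Σ(yᵢ − βxᵢ)²/(2·1) − β²/(2·9) + const.
Setting the derivative to zero: Σxᵢ(yᵢ − βxᵢ)/1 − β/9 = 0, so β = Σxᵢyᵢ / (Σxᵢ² + σ²/τ²).
Σxᵢyᵢ = 5·7 + 4·10 + 5·10 = 125; Σxᵢ² = 66; σ²/τ² = 1/9.
β̂_MAP = 125 / (66 + 1/9) = 125/(595/9) = 225/119 ≈ 1.891.

β̂_MAP = 1.891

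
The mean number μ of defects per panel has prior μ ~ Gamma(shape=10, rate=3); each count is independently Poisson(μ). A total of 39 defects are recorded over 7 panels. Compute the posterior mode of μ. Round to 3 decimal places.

μ̂_MAP = 4.800

Σxᵢ = 39, n = 7.
Posterior ∝ μ^9e^(−3μ) · μ^39e^(−7μ) = μ^48e^(−10μ), i.e. Gamma(shape=49, rate=10).
The mode of a Gamma(a, b) with a ≥ 1 (shape–rate) is (a−1)/b = 48/10 ≈ 4.800.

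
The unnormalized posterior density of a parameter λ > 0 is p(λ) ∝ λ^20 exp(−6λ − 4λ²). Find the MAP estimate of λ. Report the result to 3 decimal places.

ℓ'(λ) = 20/λ − 6 − 8λ. Setting this to zero and multiplying by λ: 8λ² + 6λ − 20 = 0.
λ = (−6 + √(6² + 4·8·20)) / (2·8) = (−6 + √676) / 16 = (−6 + 26)/16 = 5/4.
ℓ''(λ) = −20/λ² − 8 < 0, confirming a maximum.

λ̂_MAP = 1.250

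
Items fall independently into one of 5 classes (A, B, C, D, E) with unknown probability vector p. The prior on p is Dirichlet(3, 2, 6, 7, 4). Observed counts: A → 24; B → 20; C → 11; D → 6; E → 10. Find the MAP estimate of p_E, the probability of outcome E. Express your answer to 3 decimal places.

The posterior is Dirichlet(αᵢ + nᵢ) = Dirichlet(27, 22, 17, 13, 14).
For a Dirichlet(a₁,…,a_K) with all aᵢ > 1, the mode has j-th component (aⱼ − 1)/(Σaᵢ − K).
Here Σaᵢ = 93 and K = 5, so p_E = (14 − 1)/(93 − 5) = 13/88 ≈ 0.148.

MAP estimate of p_E = 0.148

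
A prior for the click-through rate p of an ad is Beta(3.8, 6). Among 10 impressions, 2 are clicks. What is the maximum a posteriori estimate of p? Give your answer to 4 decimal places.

Prior: Beta(3.8, 6).
Data: 2 successes in 10 trials. The binomial likelihood contributes p^2(1−p)^8, so the posterior is Beta(3.8+2, 6+8) = Beta(5.8, 14).
For Beta(a, b) with a, b > 1 the mode is (a−1)/(a+b−2) = 4.8/17.8 ≈ 0.2697.

p̂_MAP = 0.2697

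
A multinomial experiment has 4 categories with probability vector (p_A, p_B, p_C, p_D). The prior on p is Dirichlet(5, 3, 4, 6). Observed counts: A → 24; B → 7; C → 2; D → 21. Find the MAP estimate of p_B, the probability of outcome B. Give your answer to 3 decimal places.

The posterior is Dirichlet(αᵢ + nᵢ) = Dirichlet(29, 10, 6, 27).
For a Dirichlet(a₁,…,a_K) with all aᵢ > 1, the mode has j-th component (aⱼ − 1)/(Σaᵢ − K).
Here Σaᵢ = 72 and K = 4, so p_B = (10 − 1)/(72 − 4) = 9/68 ≈ 0.132.

MAP estimate of p_B = 0.132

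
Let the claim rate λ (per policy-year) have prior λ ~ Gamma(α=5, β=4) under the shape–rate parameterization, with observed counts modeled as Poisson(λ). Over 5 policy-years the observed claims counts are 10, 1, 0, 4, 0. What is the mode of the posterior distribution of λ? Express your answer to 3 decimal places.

Σxᵢ = 10+1+0+4+0 = 15, with n = 5.
Posterior ∝ λ^4e^(−4λ) · λ^15e^(−5λ) = λ^19e^(−9λ), i.e. Gamma(shape=20, rate=9).
The mode of a Gamma(a, b) with a ≥ 1 (shape–rate) is (a−1)/b = 19/9 ≈ 2.111.

λ̂_MAP = 2.111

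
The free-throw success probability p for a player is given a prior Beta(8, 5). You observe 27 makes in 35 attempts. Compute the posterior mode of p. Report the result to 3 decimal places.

p̂_MAP = 0.739

Prior: Beta(8, 5).
Data: 27 successes in 35 trials. The binomial likelihood contributes p^27(1−p)^8, so the posterior is Beta(8+27, 5+8) = Beta(35, 13).
For Beta(a, b) with a, b > 1 the mode is (a−1)/(a+b−2) = 34/46 ≈ 0.739.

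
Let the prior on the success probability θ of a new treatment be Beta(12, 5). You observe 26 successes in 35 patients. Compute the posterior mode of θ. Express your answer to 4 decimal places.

θ̂_MAP = 0.7400

Prior: Beta(12, 5).
Data: 26 successes in 35 trials. The binomial likelihood contributes θ^26(1−θ)^9, so the posterior is Beta(12+26, 5+9) = Beta(38, 14).
For Beta(a, b) with a, b > 1 the mode is (a−1)/(a+b−2) = 37/50 ≈ 0.7400.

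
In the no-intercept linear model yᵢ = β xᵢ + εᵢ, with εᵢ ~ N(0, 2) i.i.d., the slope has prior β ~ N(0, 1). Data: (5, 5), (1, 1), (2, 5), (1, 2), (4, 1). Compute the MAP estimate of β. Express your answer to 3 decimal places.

β̂_MAP = 0.857

log p(β | y) = −Σ(yᵢ − βxᵢ)²/(2·2) − β²/(2·1) + const.
Setting the derivative to zero: Σxᵢ(yᵢ − βxᵢ)/2 − β/1 = 0, so β = Σxᵢyᵢ / (Σxᵢ² + σ²/τ²).
Σxᵢyᵢ = 5·5 + 1·1 + 2·5 + 1·2 + 4·1 = 42; Σxᵢ² = 47; σ²/τ² = 2.
β̂_MAP = 42 / (47 + 2) = 42/49 ≈ 0.857.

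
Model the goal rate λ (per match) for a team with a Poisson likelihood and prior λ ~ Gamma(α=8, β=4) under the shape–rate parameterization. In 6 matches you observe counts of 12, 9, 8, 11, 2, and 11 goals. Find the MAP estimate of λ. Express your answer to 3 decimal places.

λ̂_MAP = 6.000

Σxᵢ = 12+9+8+11+2+11 = 53, with n = 6.
Posterior ∝ λ^7e^(−4λ) · λ^53e^(−6λ) = λ^60e^(−10λ), i.e. Gamma(shape=61, rate=10).
The mode of a Gamma(a, b) with a ≥ 1 (shape–rate) is (a−1)/b = 60/10 ≈ 6.000.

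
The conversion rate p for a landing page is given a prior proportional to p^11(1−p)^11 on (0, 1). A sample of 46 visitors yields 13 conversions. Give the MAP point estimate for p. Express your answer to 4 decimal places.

p̂_MAP = 0.3529

The prior density ∝ p^11(1−p)^11 is the kernel of Beta(12, 12).
Data: 13 successes in 46 trials. The binomial likelihood contributes p^13(1−p)^33, so the posterior is Beta(12+13, 12+33) = Beta(25, 45).
For Beta(a, b) with a, b > 1 the mode is (a−1)/(a+b−2) = 24/68 ≈ 0.3529.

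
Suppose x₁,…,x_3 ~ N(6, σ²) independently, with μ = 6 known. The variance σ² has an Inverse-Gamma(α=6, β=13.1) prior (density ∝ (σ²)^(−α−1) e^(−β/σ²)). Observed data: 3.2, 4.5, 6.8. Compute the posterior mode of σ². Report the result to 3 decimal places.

Sum of squared deviations about the known mean: SS = (3.2−6)² + (4.5−6)² + (6.8−6)² = 10.73.
The Normal likelihood contributes (σ²)^(−n/2) exp(−SS/(2σ²)), so the posterior is Inverse-Gamma(α + n/2, β + SS/2) = Inverse-Gamma(7.5, 18.465).
The mode of Inverse-Gamma(a, b) is b/(a+1) = 18.465/8.5 ≈ 2.172.

σ̂²_MAP = 2.172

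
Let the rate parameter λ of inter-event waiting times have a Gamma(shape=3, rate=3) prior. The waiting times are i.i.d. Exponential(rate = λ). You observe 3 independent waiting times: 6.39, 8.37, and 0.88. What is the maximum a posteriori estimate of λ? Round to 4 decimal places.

The Exponential(rate=λ) likelihood is ∝ λ^n e^(−λΣtᵢ). Here n = 3 and Σtᵢ = 6.39 + 8.37 + 0.88 = 15.64.
Posterior ∝ λ^2e^(−3λ) · λ^3e^(−15.64λ) = λ^5e^(−18.64λ), i.e. Gamma(6, 18.64).
Mode = (a−1)/b = 5/18.64 ≈ 0.2682.

λ̂_MAP = 0.2682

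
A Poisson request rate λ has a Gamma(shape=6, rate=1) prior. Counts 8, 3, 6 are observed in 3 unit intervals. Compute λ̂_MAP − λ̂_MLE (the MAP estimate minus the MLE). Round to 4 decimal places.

MAP − MLE = -0.1667

Σxᵢ = 17. Posterior is Gamma(23, 4); MAP = (23−1)/4 = 22/4 ≈ 5.50000.
MLE = x̄ = 17/3 ≈ 5.66667.
Difference = 22/4 − 17/3 = -1/6 ≈ -0.1667.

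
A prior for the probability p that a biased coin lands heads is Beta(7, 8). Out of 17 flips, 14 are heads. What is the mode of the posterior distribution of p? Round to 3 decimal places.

p̂_MAP = 0.667

Prior: Beta(7, 8).
Data: 14 successes in 17 trials. The binomial likelihood contributes p^14(1−p)^3, so the posterior is Beta(7+14, 8+3) = Beta(21, 11).
For Beta(a, b) with a, b > 1 the mode is (a−1)/(a+b−2) = 20/30 ≈ 0.667.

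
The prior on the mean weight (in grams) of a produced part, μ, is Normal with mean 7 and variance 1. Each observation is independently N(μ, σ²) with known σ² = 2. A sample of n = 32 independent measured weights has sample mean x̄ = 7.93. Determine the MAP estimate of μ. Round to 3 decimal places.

μ̂_MAP = 7.875

n = 32, x̄ = 7.93.
For a Normal prior and Normal likelihood with known variance, the posterior is Normal; its mode equals its mean, the precision-weighted average.
Prior precision 1/σ₀² = 1/1 = 1; data precision n/σ² = 32/2 = 16.
μ̂ = (1·7 + 16·7.93) / (1 + 16) = 133.88/17 = 3347/425 ≈ 7.875.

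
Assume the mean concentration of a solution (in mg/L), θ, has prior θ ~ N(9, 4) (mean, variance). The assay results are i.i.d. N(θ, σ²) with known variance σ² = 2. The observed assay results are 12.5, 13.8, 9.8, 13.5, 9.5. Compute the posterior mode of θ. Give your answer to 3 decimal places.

n = 5; x̄ = (12.5 + 13.8 + 9.8 + 13.5 + 9.5)/5 = 59.1/5 = 11.82.
For a Normal prior and Normal likelihood with known variance, the posterior is Normal; its mode equals its mean, the precision-weighted average.
Prior precision 1/σ₀² = 1/4 = 0.25; data precision n/σ² = 5/2 = 2.5.
θ̂ = (0.25·9 + 2.5·11.82) / (0.25 + 2.5) = 31.8/2.75 = 636/55 ≈ 11.564.

θ̂_MAP = 11.564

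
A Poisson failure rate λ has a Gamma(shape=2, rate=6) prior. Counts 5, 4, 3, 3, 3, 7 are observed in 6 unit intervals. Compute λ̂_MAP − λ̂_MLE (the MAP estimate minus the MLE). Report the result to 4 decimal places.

Σxᵢ = 25. Posterior is Gamma(27, 12); MAP = (27−1)/12 = 26/12 ≈ 2.16667.
MLE = x̄ = 25/6 ≈ 4.16667.
Difference = 26/12 − 25/6 = -2 ≈ -2.0000.

MAP − MLE = -2.0000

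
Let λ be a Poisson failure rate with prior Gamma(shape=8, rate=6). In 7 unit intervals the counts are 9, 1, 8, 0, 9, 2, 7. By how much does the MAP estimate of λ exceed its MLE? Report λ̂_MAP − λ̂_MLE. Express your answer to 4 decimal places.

Σxᵢ = 36. Posterior is Gamma(44, 13); MAP = (44−1)/13 = 43/13 ≈ 3.30769.
MLE = x̄ = 36/7 ≈ 5.14286.
Difference = 43/13 − 36/7 = -167/91 ≈ -1.8352.

MAP − MLE = -1.8352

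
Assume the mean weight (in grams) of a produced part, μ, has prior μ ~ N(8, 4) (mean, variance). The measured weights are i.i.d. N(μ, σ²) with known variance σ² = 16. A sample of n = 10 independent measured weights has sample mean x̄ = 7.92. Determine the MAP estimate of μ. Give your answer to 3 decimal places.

n = 10, x̄ = 7.92.
For a Normal prior and Normal likelihood with known variance, the posterior is Normal; its mode equals its mean, the precision-weighted average.
Prior precision 1/σ₀² = 1/4 = 0.25; data precision n/σ² = 10/16 = 0.625.
μ̂ = (0.25·8 + 0.625·7.92) / (0.25 + 0.625) = 6.95/0.875 = 278/35 ≈ 7.943.

μ̂_MAP = 7.943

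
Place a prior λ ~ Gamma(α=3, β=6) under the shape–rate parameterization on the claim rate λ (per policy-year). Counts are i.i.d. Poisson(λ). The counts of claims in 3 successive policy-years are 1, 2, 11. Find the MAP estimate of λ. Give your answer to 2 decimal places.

Σxᵢ = 1+2+11 = 14, with n = 3.
Posterior ∝ λ^2e^(−6λ) · λ^14e^(−3λ) = λ^16e^(−9λ), i.e. Gamma(shape=17, rate=9).
The mode of a Gamma(a, b) with a ≥ 1 (shape–rate) is (a−1)/b = 16/9 ≈ 1.78.

λ̂_MAP = 1.78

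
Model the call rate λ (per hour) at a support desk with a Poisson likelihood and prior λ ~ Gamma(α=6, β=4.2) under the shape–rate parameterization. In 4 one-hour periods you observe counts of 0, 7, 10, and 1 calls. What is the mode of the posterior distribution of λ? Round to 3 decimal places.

Σxᵢ = 0+7+10+1 = 18, with n = 4.
Posterior ∝ λ^5e^(−4.2λ) · λ^18e^(−4λ) = λ^23e^(−8.2λ), i.e. Gamma(shape=24, rate=8.2).
The mode of a Gamma(a, b) with a ≥ 1 (shape–rate) is (a−1)/b = 23/8.2 ≈ 2.805.

λ̂_MAP = 2.805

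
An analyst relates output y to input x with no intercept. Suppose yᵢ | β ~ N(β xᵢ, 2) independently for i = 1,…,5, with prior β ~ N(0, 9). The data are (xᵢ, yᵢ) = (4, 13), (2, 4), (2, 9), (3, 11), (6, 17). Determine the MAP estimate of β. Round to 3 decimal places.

β̂_MAP = 3.077

log p(β | y) = −Σ(yᵢ − βxᵢ)²/(2·2) − β²/(2·9) + const.
Setting the derivative to zero: Σxᵢ(yᵢ − βxᵢ)/2 − β/9 = 0, so β = Σxᵢyᵢ / (Σxᵢ² + σ²/τ²).
Σxᵢyᵢ = 4·13 + 2·4 + 2·9 + 3·11 + 6·17 = 213; Σxᵢ² = 69; σ²/τ² = 2/9.
β̂_MAP = 213 / (69 + 2/9) = 213/(623/9) = 1917/623 ≈ 3.077.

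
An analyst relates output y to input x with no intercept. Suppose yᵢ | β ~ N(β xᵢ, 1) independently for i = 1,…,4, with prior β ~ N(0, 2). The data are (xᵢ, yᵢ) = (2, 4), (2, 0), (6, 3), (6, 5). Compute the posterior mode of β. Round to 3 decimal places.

β̂_MAP = 0.696

log p(β | y) = −Σ(yᵢ − βxᵢ)²/(2·1) − β²/(2·2) + const.
Setting the derivative to zero: Σxᵢ(yᵢ − βxᵢ)/1 − β/2 = 0, so β = Σxᵢyᵢ / (Σxᵢ² + σ²/τ²).
Σxᵢyᵢ = 2·4 + 2·0 + 6·3 + 6·5 = 56; Σxᵢ² = 80; σ²/τ² = 0.5.
β̂_MAP = 56 / (80 + 0.5) = 56/80.5 ≈ 0.696.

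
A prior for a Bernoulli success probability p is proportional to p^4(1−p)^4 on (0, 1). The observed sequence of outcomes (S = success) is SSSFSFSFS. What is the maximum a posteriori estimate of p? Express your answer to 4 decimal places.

The prior density ∝ p^4(1−p)^4 is the kernel of Beta(5, 5).
Data: 6 successes in 9 trials (from the sequence). The binomial likelihood contributes p^6(1−p)^3, so the posterior is Beta(5+6, 5+3) = Beta(11, 8).
For Beta(a, b) with a, b > 1 the mode is (a−1)/(a+b−2) = 10/17 ≈ 0.5882.

p̂_MAP = 0.5882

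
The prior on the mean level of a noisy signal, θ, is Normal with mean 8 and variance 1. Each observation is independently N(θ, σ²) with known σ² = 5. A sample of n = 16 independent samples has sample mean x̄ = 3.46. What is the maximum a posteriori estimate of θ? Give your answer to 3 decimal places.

n = 16, x̄ = 3.46.
For a Normal prior and Normal likelihood with known variance, the posterior is Normal; its mode equals its mean, the precision-weighted average.
Prior precision 1/σ₀² = 1/1 = 1; data precision n/σ² = 16/5 = 3.2.
θ̂ = (1·8 + 3.2·3.46) / (1 + 3.2) = 19.072/4.2 = 2384/525 ≈ 4.541.

θ̂_MAP = 4.541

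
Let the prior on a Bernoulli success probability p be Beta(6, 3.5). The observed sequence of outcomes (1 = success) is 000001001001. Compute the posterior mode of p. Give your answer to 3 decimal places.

p̂_MAP = 0.410

Prior: Beta(6, 3.5).
Data: 3 successes in 12 trials (from the sequence). The binomial likelihood contributes p^3(1−p)^9, so the posterior is Beta(6+3, 3.5+9) = Beta(9, 12.5).
For Beta(a, b) with a, b > 1 the mode is (a−1)/(a+b−2) = 8/19.5 ≈ 0.410.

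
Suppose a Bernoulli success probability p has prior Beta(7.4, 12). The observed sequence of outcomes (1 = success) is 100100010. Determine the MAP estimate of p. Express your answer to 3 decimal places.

Prior: Beta(7.4, 12).
Data: 3 successes in 9 trials (from the sequence). The binomial likelihood contributes p^3(1−p)^6, so the posterior is Beta(7.4+3, 12+6) = Beta(10.4, 18).
For Beta(a, b) with a, b > 1 the mode is (a−1)/(a+b−2) = 9.4/26.4 ≈ 0.356.

p̂_MAP = 0.356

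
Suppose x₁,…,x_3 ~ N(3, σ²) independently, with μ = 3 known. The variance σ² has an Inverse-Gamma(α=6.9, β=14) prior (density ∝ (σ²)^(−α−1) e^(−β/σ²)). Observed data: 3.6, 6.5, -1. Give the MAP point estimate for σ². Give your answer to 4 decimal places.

Sum of squared deviations about the known mean: SS = (3.6−3)² + (6.5−3)² + (-1−3)² = 28.61.
The Normal likelihood contributes (σ²)^(−n/2) exp(−SS/(2σ²)), so the posterior is Inverse-Gamma(α + n/2, β + SS/2) = Inverse-Gamma(8.4, 28.305).
The mode of Inverse-Gamma(a, b) is b/(a+1) = 28.305/9.4 ≈ 3.0112.

σ̂²_MAP = 3.0112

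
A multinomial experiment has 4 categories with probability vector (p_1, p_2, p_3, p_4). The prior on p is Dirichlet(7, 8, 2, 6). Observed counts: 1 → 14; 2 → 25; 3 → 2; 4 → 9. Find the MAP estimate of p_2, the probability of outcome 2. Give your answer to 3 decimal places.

MAP estimate: 0.464

The posterior is Dirichlet(αᵢ + nᵢ) = Dirichlet(21, 33, 4, 15).
For a Dirichlet(a₁,…,a_K) with all aᵢ > 1, the mode has j-th component (aⱼ − 1)/(Σaᵢ − K).
Here Σaᵢ = 73 and K = 4, so p_2 = (33 − 1)/(73 − 4) = 32/69 ≈ 0.464.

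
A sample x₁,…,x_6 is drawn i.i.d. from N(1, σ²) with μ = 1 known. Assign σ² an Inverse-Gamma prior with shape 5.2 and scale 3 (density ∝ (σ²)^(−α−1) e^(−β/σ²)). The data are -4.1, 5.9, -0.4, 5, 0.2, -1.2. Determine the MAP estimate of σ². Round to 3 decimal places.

Sum of squared deviations about the known mean: SS = (-4.1−1)² + (5.9−1)² + (-0.4−1)² + (5−1)² + (0.2−1)² + (-1.2−1)² = 73.46.
The Normal likelihood contributes (σ²)^(−n/2) exp(−SS/(2σ²)), so the posterior is Inverse-Gamma(α + n/2, β + SS/2) = Inverse-Gamma(8.2, 39.73).
The mode of Inverse-Gamma(a, b) is b/(a+1) = 39.73/9.2 ≈ 4.318.

σ̂²_MAP = 4.318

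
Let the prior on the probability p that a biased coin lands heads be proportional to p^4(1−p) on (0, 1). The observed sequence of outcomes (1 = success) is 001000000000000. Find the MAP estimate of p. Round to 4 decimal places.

The prior density ∝ p^4(1−p)^1 is the kernel of Beta(5, 2).
Data: 1 success in 15 trials (from the sequence). The binomial likelihood contributes p(1−p)^14, so the posterior is Beta(5+1, 2+14) = Beta(6, 16).
For Beta(a, b) with a, b > 1 the mode is (a−1)/(a+b−2) = 5/20 ≈ 0.2500.

p̂_MAP = 0.2500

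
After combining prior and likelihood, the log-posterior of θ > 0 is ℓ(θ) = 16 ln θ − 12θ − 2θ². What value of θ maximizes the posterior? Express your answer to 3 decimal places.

ℓ'(θ) = 16/θ − 12 − 4θ. Setting this to zero and multiplying by θ: 4θ² + 12θ − 16 = 0.
θ = (−12 + √(12² + 4·4·16)) / (2·4) = (−12 + √400) / 8 = (−12 + 20)/8 = 1.
ℓ''(θ) = −16/θ² − 4 < 0, confirming a maximum.

θ̂_MAP = 1.000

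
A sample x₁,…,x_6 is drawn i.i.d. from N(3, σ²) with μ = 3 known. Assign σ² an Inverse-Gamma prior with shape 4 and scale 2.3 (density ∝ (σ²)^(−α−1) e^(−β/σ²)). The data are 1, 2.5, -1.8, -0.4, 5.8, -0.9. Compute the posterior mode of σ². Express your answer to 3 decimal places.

Sum of squared deviations about the known mean: SS = (1−3)² + (2.5−3)² + (-1.8−3)² + (-0.4−3)² + (5.8−3)² + (-0.9−3)² = 61.9.
The Normal likelihood contributes (σ²)^(−n/2) exp(−SS/(2σ²)), so the posterior is Inverse-Gamma(α + n/2, β + SS/2) = Inverse-Gamma(7, 33.25).
The mode of Inverse-Gamma(a, b) is b/(a+1) = 33.25/8 ≈ 4.156.

σ̂²_MAP = 4.156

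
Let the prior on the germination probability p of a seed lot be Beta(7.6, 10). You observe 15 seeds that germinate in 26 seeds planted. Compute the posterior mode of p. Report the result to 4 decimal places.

Prior: Beta(7.6, 10).
Data: 15 successes in 26 trials. The binomial likelihood contributes p^15(1−p)^11, so the posterior is Beta(7.6+15, 10+11) = Beta(22.6, 21).
For Beta(a, b) with a, b > 1 the mode is (a−1)/(a+b−2) = 21.6/41.6 ≈ 0.5192.

p̂_MAP = 0.5192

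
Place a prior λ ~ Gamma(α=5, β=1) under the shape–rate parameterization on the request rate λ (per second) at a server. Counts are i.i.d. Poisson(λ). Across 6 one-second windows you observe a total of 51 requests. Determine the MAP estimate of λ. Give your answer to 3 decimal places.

Σxᵢ = 51, n = 6.
Posterior ∝ λ^4e^(−1λ) · λ^51e^(−6λ) = λ^55e^(−7λ), i.e. Gamma(shape=56, rate=7).
The mode of a Gamma(a, b) with a ≥ 1 (shape–rate) is (a−1)/b = 55/7 ≈ 7.857.

λ̂_MAP = 7.857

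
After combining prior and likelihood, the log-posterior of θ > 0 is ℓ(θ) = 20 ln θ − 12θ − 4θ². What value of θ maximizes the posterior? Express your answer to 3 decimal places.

ℓ'(θ) = 20/θ − 12 − 8θ. Setting this to zero and multiplying by θ: 8θ² + 12θ − 20 = 0.
θ = (−12 + √(12² + 4·8·20)) / (2·8) = (−12 + √784) / 16 = (−12 + 28)/16 = 1.
ℓ''(θ) = −20/θ² − 8 < 0, confirming a maximum.

θ̂_MAP = 1.000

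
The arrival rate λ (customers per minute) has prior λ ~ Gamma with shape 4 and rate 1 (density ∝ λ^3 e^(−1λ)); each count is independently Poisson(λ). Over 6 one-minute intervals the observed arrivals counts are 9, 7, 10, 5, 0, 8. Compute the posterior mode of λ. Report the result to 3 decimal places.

Σxᵢ = 9+7+10+5+0+8 = 39, with n = 6.
Posterior ∝ λ^3e^(−1λ) · λ^39e^(−6λ) = λ^42e^(−7λ), i.e. Gamma(shape=43, rate=7).
The mode of a Gamma(a, b) with a ≥ 1 (shape–rate) is (a−1)/b = 42/7 ≈ 6.000.

λ̂_MAP = 6.000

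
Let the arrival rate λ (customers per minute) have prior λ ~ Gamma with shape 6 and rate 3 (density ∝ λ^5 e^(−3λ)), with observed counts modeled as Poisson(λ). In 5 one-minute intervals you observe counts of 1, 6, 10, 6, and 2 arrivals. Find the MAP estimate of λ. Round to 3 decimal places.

Σxᵢ = 1+6+10+6+2 = 25, with n = 5.
Posterior ∝ λ^5e^(−3λ) · λ^25e^(−5λ) = λ^30e^(−8λ), i.e. Gamma(shape=31, rate=8).
The mode of a Gamma(a, b) with a ≥ 1 (shape–rate) is (a−1)/b = 30/8 ≈ 3.750.

λ̂_MAP = 3.750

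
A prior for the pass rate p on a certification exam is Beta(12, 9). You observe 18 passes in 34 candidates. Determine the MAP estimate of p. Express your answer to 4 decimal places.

Prior: Beta(12, 9).
Data: 18 successes in 34 trials. The binomial likelihood contributes p^18(1−p)^16, so the posterior is Beta(12+18, 9+16) = Beta(30, 25).
For Beta(a, b) with a, b > 1 the mode is (a−1)/(a+b−2) = 29/53 ≈ 0.5472.

p̂_MAP = 0.5472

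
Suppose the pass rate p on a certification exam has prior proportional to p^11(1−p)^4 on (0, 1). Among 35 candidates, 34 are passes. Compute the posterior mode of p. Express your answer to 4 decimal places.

The prior density ∝ p^11(1−p)^4 is the kernel of Beta(12, 5).
Data: 34 successes in 35 trials. The binomial likelihood contributes p^34(1−p)^1, so the posterior is Beta(12+34, 5+1) = Beta(46, 6).
For Beta(a, b) with a, b > 1 the mode is (a−1)/(a+b−2) = 45/50 ≈ 0.9000.

p̂_MAP = 0.9000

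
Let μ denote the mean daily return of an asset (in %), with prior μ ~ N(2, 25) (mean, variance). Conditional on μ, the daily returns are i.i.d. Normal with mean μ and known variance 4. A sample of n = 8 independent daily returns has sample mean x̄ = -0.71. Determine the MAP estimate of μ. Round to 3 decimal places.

μ̂_MAP = -0.657

n = 8, x̄ = -0.71.
For a Normal prior and Normal likelihood with known variance, the posterior is Normal; its mode equals its mean, the precision-weighted average.
Prior precision 1/σ₀² = 1/25 = 0.04; data precision n/σ² = 8/4 = 2.
μ̂ = (0.04·2 + 2·(-0.71)) / (0.04 + 2) = (-1.34)/2.04 = -67/102 ≈ -0.657.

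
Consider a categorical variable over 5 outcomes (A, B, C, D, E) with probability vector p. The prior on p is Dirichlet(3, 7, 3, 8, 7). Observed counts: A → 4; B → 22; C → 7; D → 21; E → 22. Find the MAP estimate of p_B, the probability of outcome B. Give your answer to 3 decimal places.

The posterior is Dirichlet(αᵢ + nᵢ) = Dirichlet(7, 29, 10, 29, 29).
For a Dirichlet(a₁,…,a_K) with all aᵢ > 1, the mode has j-th component (aⱼ − 1)/(Σaᵢ − K).
Here Σaᵢ = 104 and K = 5, so p_B = (29 − 1)/(104 − 5) = 28/99 ≈ 0.283.

MAP estimate of p_B = 0.283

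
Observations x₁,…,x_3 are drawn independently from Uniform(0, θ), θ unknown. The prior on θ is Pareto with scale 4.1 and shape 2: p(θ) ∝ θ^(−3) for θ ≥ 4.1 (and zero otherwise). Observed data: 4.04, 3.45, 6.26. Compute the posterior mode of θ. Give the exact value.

The Uniform(0, θ) likelihood is θ^(−n) for θ ≥ max(xᵢ), zero otherwise. Here max(xᵢ) = 6.26.
Posterior ∝ θ^(−3) · θ^(−3) = θ^(−6) on θ ≥ max(4.1, 6.26) = 6.26.
This density is strictly decreasing in θ, so the posterior mode lies at the lower boundary of the support.

θ̂_MAP = 6.26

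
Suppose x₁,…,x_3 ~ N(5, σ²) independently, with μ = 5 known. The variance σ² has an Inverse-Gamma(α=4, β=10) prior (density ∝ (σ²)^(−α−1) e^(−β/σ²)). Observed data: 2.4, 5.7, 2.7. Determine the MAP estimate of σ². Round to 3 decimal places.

Sum of squared deviations about the known mean: SS = (2.4−5)² + (5.7−5)² + (2.7−5)² = 12.54.
The Normal likelihood contributes (σ²)^(−n/2) exp(−SS/(2σ²)), so the posterior is Inverse-Gamma(α + n/2, β + SS/2) = Inverse-Gamma(5.5, 16.27).
The mode of Inverse-Gamma(a, b) is b/(a+1) = 16.27/6.5 ≈ 2.503.

σ̂²_MAP = 2.503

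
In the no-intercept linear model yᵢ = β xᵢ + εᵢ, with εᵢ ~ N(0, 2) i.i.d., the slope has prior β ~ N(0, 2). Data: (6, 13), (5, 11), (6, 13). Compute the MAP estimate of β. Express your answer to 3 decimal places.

β̂_MAP = 2.153

log p(β | y) = −Σ(yᵢ − βxᵢ)²/(2·2) − β²/(2·2) + const.
Setting the derivative to zero: Σxᵢ(yᵢ − βxᵢ)/2 − β/2 = 0, so β = Σxᵢyᵢ / (Σxᵢ² + σ²/τ²).
Σxᵢyᵢ = 6·13 + 5·11 + 6·13 = 211; Σxᵢ² = 97; σ²/τ² = 1.
β̂_MAP = 211 / (97 + 1) = 211/98 ≈ 2.153.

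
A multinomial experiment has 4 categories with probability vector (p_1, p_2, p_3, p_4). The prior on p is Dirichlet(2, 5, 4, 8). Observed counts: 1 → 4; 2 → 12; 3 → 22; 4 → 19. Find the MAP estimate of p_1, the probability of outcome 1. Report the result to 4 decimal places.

MAP estimate: 0.0694

The posterior is Dirichlet(αᵢ + nᵢ) = Dirichlet(6, 17, 26, 27).
For a Dirichlet(a₁,…,a_K) with all aᵢ > 1, the mode has j-th component (aⱼ − 1)/(Σaᵢ − K).
Here Σaᵢ = 76 and K = 4, so p_1 = (6 − 1)/(76 − 4) = 5/72 ≈ 0.0694.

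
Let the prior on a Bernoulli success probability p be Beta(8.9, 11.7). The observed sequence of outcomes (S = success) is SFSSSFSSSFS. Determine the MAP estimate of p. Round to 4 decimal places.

p̂_MAP = 0.5372

Prior: Beta(8.9, 11.7).
Data: 8 successes in 11 trials (from the sequence). The binomial likelihood contributes p^8(1−p)^3, so the posterior is Beta(8.9+8, 11.7+3) = Beta(16.9, 14.7).
For Beta(a, b) with a, b > 1 the mode is (a−1)/(a+b−2) = 15.9/29.6 ≈ 0.5372.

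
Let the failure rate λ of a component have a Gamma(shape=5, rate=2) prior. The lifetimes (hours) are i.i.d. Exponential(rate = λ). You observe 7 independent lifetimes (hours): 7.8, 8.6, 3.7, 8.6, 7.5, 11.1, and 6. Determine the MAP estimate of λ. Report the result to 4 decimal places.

The Exponential(rate=λ) likelihood is ∝ λ^n e^(−λΣtᵢ). Here n = 7 and Σtᵢ = 7.8 + 8.6 + 3.7 + 8.6 + 7.5 + 11.1 + 6 = 53.3.
Posterior ∝ λ^4e^(−2λ) · λ^7e^(−53.3λ) = λ^11e^(−55.3λ), i.e. Gamma(12, 55.3).
Mode = (a−1)/b = 11/55.3 ≈ 0.1989.

λ̂_MAP = 0.1989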